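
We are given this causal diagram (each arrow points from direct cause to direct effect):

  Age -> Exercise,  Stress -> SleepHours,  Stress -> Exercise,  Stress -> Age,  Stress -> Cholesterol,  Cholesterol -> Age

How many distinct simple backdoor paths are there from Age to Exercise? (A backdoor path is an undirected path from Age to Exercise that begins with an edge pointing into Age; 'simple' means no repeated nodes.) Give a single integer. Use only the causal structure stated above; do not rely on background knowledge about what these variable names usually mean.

A backdoor path from Age to Exercise is any simple undirected path whose first edge points into Age (i.e. leaves Age via a parent).
Parents of Age: {Cholesterol, Stress}.
Enumerating:
  P1: Age <- Stress -> Exercise
  P2: Age <- Cholesterol <- Stress -> Exercise
That exhausts the simple backdoor paths. Count: 2.

2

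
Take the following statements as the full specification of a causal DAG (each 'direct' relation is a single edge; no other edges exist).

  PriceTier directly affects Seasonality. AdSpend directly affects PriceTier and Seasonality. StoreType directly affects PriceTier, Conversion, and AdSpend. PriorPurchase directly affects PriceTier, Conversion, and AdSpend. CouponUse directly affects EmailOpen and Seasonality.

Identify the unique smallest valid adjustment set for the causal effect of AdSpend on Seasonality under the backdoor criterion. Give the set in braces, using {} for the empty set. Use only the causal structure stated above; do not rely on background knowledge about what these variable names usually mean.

Variables eligible for adjustment (non-descendants of AdSpend, excluding AdSpend and Seasonality): {Conversion, CouponUse, EmailOpen, PriorPurchase, StoreType}.
Backdoor paths from AdSpend to Seasonality:
  P1: AdSpend <- StoreType -> Conversion <- PriorPurchase -> PriceTier -> Seasonality
  P2: AdSpend <- StoreType -> PriceTier -> Seasonality
  P3: AdSpend <- PriorPurchase -> Conversion <- StoreType -> PriceTier -> Seasonality
  P4: AdSpend <- PriorPurchase -> PriceTier -> Seasonality
The empty set is not sufficient: P2 (AdSpend <- StoreType -> PriceTier -> Seasonality) has no collider blocking it and no conditioned non-collider, so it is open.
Try {PriorPurchase, StoreType}:
  P1: blocked at fork node StoreType ∈ conditioning set.
  P2: blocked at fork node StoreType ∈ conditioning set.
  P3: blocked at fork node PriorPurchase ∈ conditioning set.
  P4: blocked at fork node PriorPurchase ∈ conditioning set.
{PriorPurchase, StoreType} contains no descendant of AdSpend and blocks every backdoor path.
Every element of {PriorPurchase, StoreType} is needed (dropping PriorPurchase leaves P4 open; dropping StoreType leaves P2 open), so no proper subset is valid.
Among all size-2 subsets of the eligible variables, only {PriorPurchase, StoreType} blocks every backdoor path, so it is the unique smallest valid adjustment set.

{PriorPurchase, StoreType}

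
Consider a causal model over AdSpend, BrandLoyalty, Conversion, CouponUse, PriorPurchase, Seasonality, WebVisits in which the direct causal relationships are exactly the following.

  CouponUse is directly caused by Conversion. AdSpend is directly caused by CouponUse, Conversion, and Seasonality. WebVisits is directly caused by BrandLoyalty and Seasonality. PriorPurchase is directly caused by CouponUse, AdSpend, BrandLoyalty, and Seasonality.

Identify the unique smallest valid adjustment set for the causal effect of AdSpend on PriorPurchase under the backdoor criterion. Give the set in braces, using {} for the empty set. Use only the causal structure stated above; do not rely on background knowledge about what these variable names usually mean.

Variables eligible for adjustment (non-descendants of AdSpend, excluding AdSpend and PriorPurchase): {BrandLoyalty, Conversion, CouponUse, Seasonality, WebVisits}.
Backdoor paths from AdSpend to PriorPurchase:
  P1: AdSpend <- Conversion -> CouponUse -> PriorPurchase
  P2: AdSpend <- CouponUse -> PriorPurchase
  P3: AdSpend <- Seasonality -> PriorPurchase
  P4: AdSpend <- Seasonality -> WebVisits <- BrandLoyalty -> PriorPurchase
The empty set is not sufficient: P1 (AdSpend <- Conversion -> CouponUse -> PriorPurchase) has no collider blocking it and no conditioned non-collider, so it is open.
Try {CouponUse, Seasonality}:
  P1: blocked at chain node CouponUse ∈ conditioning set.
  P2: blocked at fork node CouponUse ∈ conditioning set.
  P3: blocked at fork node Seasonality ∈ conditioning set.
  P4: blocked at fork node Seasonality ∈ conditioning set.
{CouponUse, Seasonality} contains no descendant of AdSpend and blocks every backdoor path.
Every element of {CouponUse, Seasonality} is needed (dropping CouponUse leaves P1 open; dropping Seasonality leaves P3 open), so no proper subset is valid.
Among all size-2 subsets of the eligible variables, only {CouponUse, Seasonality} blocks every backdoor path, so it is the unique smallest valid adjustment set.

{CouponUse, Seasonality}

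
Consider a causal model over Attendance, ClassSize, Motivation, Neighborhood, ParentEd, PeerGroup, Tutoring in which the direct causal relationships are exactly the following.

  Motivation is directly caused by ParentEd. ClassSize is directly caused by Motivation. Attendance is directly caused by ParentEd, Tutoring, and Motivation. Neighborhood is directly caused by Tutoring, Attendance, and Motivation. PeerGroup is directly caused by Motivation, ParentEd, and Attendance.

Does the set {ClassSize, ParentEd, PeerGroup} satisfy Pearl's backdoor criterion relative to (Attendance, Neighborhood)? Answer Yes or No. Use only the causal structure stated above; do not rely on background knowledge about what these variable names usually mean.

No

Backdoor paths from Attendance to Neighborhood (paths whose first edge points into Attendance):
  P1: Attendance <- ParentEd -> Motivation -> Neighborhood
  P2: Attendance <- ParentEd -> PeerGroup <- Motivation -> Neighborhood
  P3: Attendance <- Motivation -> Neighborhood
  P4: Attendance <- Tutoring -> Neighborhood
Condition 1 (no descendant of Attendance in the set): FAILS — PeerGroup is a descendant of Attendance.
Condition 2 (every backdoor path blocked by {ClassSize, ParentEd, PeerGroup}):
  P1: blocked at fork node ParentEd ∈ conditioning set.
  P2: blocked at fork node ParentEd ∈ conditioning set.
  P3: open — no interior node is in the conditioning set.
  P4: open — no interior node is in the conditioning set.
{ClassSize, ParentEd, PeerGroup} does not satisfy the backdoor criterion.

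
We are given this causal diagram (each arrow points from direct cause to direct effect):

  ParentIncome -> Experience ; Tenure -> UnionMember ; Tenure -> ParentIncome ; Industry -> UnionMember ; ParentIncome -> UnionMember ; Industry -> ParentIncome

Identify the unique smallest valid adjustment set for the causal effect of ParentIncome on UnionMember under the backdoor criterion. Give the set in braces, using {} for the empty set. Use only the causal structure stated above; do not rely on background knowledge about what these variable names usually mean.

Variables eligible for adjustment (non-descendants of ParentIncome, excluding ParentIncome and UnionMember): {Industry, Tenure}.
Backdoor paths from ParentIncome to UnionMember:
  P1: ParentIncome <- Tenure -> UnionMember
  P2: ParentIncome <- Industry -> UnionMember
The empty set is not sufficient: P1 (ParentIncome <- Tenure -> UnionMember) has no collider blocking it and no conditioned non-collider, so it is open.
Try {Industry, Tenure}:
  P1: blocked at fork node Tenure ∈ conditioning set.
  P2: blocked at fork node Industry ∈ conditioning set.
{Industry, Tenure} contains no descendant of ParentIncome and blocks every backdoor path.
Every element of {Industry, Tenure} is needed (dropping Industry leaves P2 open; dropping Tenure leaves P1 open), so no proper subset is valid.
Among all size-2 subsets of the eligible variables, only {Industry, Tenure} blocks every backdoor path, so it is the unique smallest valid adjustment set.

{Industry, Tenure}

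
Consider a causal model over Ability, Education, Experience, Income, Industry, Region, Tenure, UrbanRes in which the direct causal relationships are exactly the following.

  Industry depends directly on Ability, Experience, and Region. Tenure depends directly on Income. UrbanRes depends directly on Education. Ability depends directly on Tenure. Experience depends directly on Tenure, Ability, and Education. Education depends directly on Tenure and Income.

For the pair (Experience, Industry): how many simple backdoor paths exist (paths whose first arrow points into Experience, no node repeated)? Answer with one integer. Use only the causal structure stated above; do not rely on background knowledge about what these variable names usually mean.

4

A backdoor path from Experience to Industry is any simple undirected path whose first edge points into Experience (i.e. leaves Experience via a parent).
Parents of Experience: {Ability, Education, Tenure}.
Enumerating:
  P1: Experience <- Tenure -> Ability -> Industry
  P2: Experience <- Education <- Income -> Tenure -> Ability -> Industry
  P3: Experience <- Education <- Tenure -> Ability -> Industry
  P4: Experience <- Ability -> Industry
That exhausts the simple backdoor paths. Count: 4.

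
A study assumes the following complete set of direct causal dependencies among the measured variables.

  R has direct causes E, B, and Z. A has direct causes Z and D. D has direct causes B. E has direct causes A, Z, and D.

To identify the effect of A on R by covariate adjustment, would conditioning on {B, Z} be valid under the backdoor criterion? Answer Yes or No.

Backdoor paths from A to R (paths whose first edge points into A):
  P1: A <- D <- B -> R
  P2: A <- D -> E <- Z -> R
  P3: A <- D -> E -> R
  P4: A <- Z -> E <- D <- B -> R
  P5: A <- Z -> E -> R
  P6: A <- Z -> R
Condition 1 (no descendant of A in the set): holds — descendants of A are {E, R}; none are in {B, Z}.
Condition 2 (every backdoor path blocked by {B, Z}):
  P1: blocked at fork node B ∈ conditioning set.
  P2: blocked at collider E (neither it nor any descendant is in the conditioning set).
  P3: open — no interior node is in the conditioning set.
  P4: blocked at fork node Z ∈ conditioning set.
  P5: blocked at fork node Z ∈ conditioning set.
  P6: blocked at fork node Z ∈ conditioning set.
{B, Z} does not satisfy the backdoor criterion.

No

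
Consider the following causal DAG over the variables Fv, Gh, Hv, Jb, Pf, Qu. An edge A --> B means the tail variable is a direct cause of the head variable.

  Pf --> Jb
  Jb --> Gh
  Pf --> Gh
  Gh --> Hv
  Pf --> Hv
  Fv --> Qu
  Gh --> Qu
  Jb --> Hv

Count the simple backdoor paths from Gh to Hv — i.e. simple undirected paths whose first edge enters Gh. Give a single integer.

A backdoor path from Gh to Hv is any simple undirected path whose first edge points into Gh (i.e. leaves Gh via a parent).
Parents of Gh: {Jb, Pf}.
Enumerating:
  P1: Gh <- Pf -> Jb -> Hv
  P2: Gh <- Pf -> Hv
  P3: Gh <- Jb <- Pf -> Hv
  P4: Gh <- Jb -> Hv
That exhausts the simple backdoor paths. Count: 4.

4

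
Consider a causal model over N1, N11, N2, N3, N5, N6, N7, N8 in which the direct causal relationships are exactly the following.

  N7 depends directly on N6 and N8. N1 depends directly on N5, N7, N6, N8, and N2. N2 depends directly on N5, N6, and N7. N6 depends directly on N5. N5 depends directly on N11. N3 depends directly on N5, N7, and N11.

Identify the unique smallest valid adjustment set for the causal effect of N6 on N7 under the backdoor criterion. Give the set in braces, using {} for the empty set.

Variables eligible for adjustment (non-descendants of N6, excluding N6 and N7): {N11, N5, N8}.
Backdoor paths from N6 to N7:
  P1: N6 <- N5 <- N11 -> N3 <- N7
  P2: N6 <- N5 -> N2 <- N7
  P3: N6 <- N5 -> N2 -> N1 <- N8 -> N7
  P4: N6 <- N5 -> N2 -> N1 <- N7
  P5: N6 <- N5 -> N3 <- N7
  P6: N6 <- N5 -> N1 <- N8 -> N7
  P7: N6 <- N5 -> N1 <- N7
  P8: N6 <- N5 -> N1 <- N2 <- N7
Each backdoor path contains an unconditioned collider, so every path is already blocked with the empty conditioning set:
  P1: blocked at collider N3 (neither it nor any descendant is in the conditioning set).
  P2: blocked at collider N2 (neither it nor any descendant is in the conditioning set).
  P3: blocked at collider N1 (neither it nor any descendant is in the conditioning set).
  P4: blocked at collider N1 (neither it nor any descendant is in the conditioning set).
  P5: blocked at collider N3 (neither it nor any descendant is in the conditioning set).
  P6: blocked at collider N1 (neither it nor any descendant is in the conditioning set).
  P7: blocked at collider N1 (neither it nor any descendant is in the conditioning set).
  P8: blocked at collider N1 (neither it nor any descendant is in the conditioning set).
The empty set is therefore the unique smallest valid set.

{}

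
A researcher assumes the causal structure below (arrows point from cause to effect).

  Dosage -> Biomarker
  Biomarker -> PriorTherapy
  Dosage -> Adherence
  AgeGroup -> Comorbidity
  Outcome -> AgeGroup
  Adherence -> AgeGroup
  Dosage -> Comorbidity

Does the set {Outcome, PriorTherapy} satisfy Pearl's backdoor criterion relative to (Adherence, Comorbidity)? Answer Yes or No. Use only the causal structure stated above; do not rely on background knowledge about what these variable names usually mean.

Backdoor paths from Adherence to Comorbidity (paths whose first edge points into Adherence):
  P1: Adherence <- Dosage -> Comorbidity
Condition 1 (no descendant of Adherence in the set): holds — descendants of Adherence are {AgeGroup, Comorbidity}; none are in {Outcome, PriorTherapy}.
Condition 2 (every backdoor path blocked by {Outcome, PriorTherapy}):
  P1: open — no interior node is in the conditioning set.
{Outcome, PriorTherapy} does not satisfy the backdoor criterion.

No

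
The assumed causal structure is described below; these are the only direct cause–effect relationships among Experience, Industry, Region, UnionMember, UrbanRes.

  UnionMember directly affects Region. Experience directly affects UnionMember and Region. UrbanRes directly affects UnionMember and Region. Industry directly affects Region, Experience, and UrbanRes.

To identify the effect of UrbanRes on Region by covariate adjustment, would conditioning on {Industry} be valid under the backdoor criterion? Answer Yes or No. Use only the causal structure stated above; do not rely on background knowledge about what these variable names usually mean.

Yes

Backdoor paths from UrbanRes to Region (paths whose first edge points into UrbanRes):
  P1: UrbanRes <- Industry -> Experience -> UnionMember -> Region
  P2: UrbanRes <- Industry -> Experience -> Region
  P3: UrbanRes <- Industry -> Region
Condition 1 (no descendant of UrbanRes in the set): holds — descendants of UrbanRes are {Region, UnionMember}; none are in {Industry}.
Condition 2 (every backdoor path blocked by {Industry}):
  P1: blocked at fork node Industry ∈ conditioning set.
  P2: blocked at fork node Industry ∈ conditioning set.
  P3: blocked at fork node Industry ∈ conditioning set.
{Industry} satisfies the backdoor criterion.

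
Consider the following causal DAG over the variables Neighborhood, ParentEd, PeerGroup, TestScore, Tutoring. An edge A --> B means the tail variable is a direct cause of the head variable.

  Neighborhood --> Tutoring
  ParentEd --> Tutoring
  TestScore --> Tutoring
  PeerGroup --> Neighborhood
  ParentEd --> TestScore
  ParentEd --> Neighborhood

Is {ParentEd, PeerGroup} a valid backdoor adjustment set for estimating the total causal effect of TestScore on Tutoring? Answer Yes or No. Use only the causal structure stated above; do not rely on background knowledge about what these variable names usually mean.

Yes

Backdoor paths from TestScore to Tutoring (paths whose first edge points into TestScore):
  P1: TestScore <- ParentEd -> Neighborhood -> Tutoring
  P2: TestScore <- ParentEd -> Tutoring
Condition 1 (no descendant of TestScore in the set): holds — descendants of TestScore are {Tutoring}; none are in {ParentEd, PeerGroup}.
Condition 2 (every backdoor path blocked by {ParentEd, PeerGroup}):
  P1: blocked at fork node ParentEd ∈ conditioning set.
  P2: blocked at fork node ParentEd ∈ conditioning set.
{ParentEd, PeerGroup} satisfies the backdoor criterion.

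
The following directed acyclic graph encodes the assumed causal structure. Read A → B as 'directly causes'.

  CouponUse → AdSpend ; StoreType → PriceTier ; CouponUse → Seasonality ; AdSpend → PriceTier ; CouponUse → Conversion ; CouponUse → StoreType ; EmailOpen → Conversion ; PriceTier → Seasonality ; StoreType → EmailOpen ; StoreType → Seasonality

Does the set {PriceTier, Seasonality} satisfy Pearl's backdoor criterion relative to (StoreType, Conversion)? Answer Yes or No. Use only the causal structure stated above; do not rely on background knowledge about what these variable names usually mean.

No

Backdoor paths from StoreType to Conversion (paths whose first edge points into StoreType):
  P1: StoreType <- CouponUse -> Conversion
Condition 1 (no descendant of StoreType in the set): FAILS — PriceTier and Seasonality are descendants of StoreType.
Condition 2 (every backdoor path blocked by {PriceTier, Seasonality}):
  P1: open — no interior node is in the conditioning set.
{PriceTier, Seasonality} does not satisfy the backdoor criterion.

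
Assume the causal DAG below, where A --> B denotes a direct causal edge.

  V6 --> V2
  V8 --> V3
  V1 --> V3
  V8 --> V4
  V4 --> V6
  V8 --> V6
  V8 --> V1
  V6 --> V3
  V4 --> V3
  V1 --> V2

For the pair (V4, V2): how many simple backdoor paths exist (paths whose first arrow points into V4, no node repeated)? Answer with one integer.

6

A backdoor path from V4 to V2 is any simple undirected path whose first edge points into V4 (i.e. leaves V4 via a parent).
Parents of V4: {V8}.
Enumerating:
  P1: V4 <- V8 -> V6 -> V3 <- V1 -> V2
  P2: V4 <- V8 -> V6 -> V2
  P3: V4 <- V8 -> V1 -> V3 <- V6 -> V2
  P4: V4 <- V8 -> V1 -> V2
  P5: V4 <- V8 -> V3 <- V6 -> V2
  P6: V4 <- V8 -> V3 <- V1 -> V2
That exhausts the simple backdoor paths. Count: 6.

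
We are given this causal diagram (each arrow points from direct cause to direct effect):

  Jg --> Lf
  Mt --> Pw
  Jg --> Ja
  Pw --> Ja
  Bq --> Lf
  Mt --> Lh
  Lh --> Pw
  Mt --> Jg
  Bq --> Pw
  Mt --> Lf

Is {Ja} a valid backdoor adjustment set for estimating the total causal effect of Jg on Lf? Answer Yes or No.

No

Backdoor paths from Jg to Lf (paths whose first edge points into Jg):
  P1: Jg <- Mt -> Lh -> Pw <- Bq -> Lf
  P2: Jg <- Mt -> Pw <- Bq -> Lf
  P3: Jg <- Mt -> Lf
Condition 1 (no descendant of Jg in the set): FAILS — Ja is a descendant of Jg.
Condition 2 (every backdoor path blocked by {Ja}):
  P1: open — collider(s) Pw are conditioned on (or have a conditioned descendant) and no non-collider on the path is in the set.
  P2: open — collider(s) Pw are conditioned on (or have a conditioned descendant) and no non-collider on the path is in the set.
  P3: open — no interior node is in the conditioning set.
{Ja} does not satisfy the backdoor criterion.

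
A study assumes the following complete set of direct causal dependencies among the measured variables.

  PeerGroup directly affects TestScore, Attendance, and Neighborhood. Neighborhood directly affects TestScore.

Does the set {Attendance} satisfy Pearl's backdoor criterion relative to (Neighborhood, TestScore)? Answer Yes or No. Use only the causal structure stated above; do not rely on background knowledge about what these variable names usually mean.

Backdoor paths from Neighborhood to TestScore (paths whose first edge points into Neighborhood):
  P1: Neighborhood <- PeerGroup -> TestScore
Condition 1 (no descendant of Neighborhood in the set): holds — descendants of Neighborhood are {TestScore}; none are in {Attendance}.
Condition 2 (every backdoor path blocked by {Attendance}):
  P1: open — no interior node is in the conditioning set.
{Attendance} does not satisfy the backdoor criterion.

No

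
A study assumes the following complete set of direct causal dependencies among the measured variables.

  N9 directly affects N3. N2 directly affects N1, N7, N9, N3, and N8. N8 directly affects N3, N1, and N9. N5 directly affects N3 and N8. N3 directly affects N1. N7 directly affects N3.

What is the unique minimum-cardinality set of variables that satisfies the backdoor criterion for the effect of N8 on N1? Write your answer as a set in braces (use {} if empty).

{N2, N5}

Variables eligible for adjustment (non-descendants of N8, excluding N8 and N1): {N2, N5, N7}.
Backdoor paths from N8 to N1:
  P1: N8 <- N2 -> N7 -> N3 -> N1
  P2: N8 <- N2 -> N9 -> N3 -> N1
  P3: N8 <- N2 -> N3 -> N1
  P4: N8 <- N2 -> N1
  P5: N8 <- N5 -> N3 <- N2 -> N1
  P6: N8 <- N5 -> N3 <- N7 <- N2 -> N1
  P7: N8 <- N5 -> N3 <- N9 <- N2 -> N1
  P8: N8 <- N5 -> N3 -> N1
The empty set is not sufficient: P1 (N8 <- N2 -> N7 -> N3 -> N1) has no collider blocking it and no conditioned non-collider, so it is open.
Try {N2, N5}:
  P1: blocked at fork node N2 ∈ conditioning set.
  P2: blocked at fork node N2 ∈ conditioning set.
  P3: blocked at fork node N2 ∈ conditioning set.
  P4: blocked at fork node N2 ∈ conditioning set.
  P5: blocked at fork node N5 ∈ conditioning set.
  P6: blocked at fork node N5 ∈ conditioning set.
  P7: blocked at fork node N5 ∈ conditioning set.
  P8: blocked at fork node N5 ∈ conditioning set.
{N2, N5} contains no descendant of N8 and blocks every backdoor path.
Every element of {N2, N5} is needed (dropping N2 leaves P1 open; dropping N5 leaves P8 open), so no proper subset is valid.
Among all size-2 subsets of the eligible variables, only {N2, N5} blocks every backdoor path, so it is the unique smallest valid adjustment set.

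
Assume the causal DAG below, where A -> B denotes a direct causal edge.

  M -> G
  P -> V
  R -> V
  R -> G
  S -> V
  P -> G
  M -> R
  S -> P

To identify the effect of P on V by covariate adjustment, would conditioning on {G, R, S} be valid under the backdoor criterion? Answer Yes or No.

No

Backdoor paths from P to V (paths whose first edge points into P):
  P1: P <- S -> V
Condition 1 (no descendant of P in the set): FAILS — G is a descendant of P.
Condition 2 (every backdoor path blocked by {G, R, S}):
  P1: blocked at fork node S ∈ conditioning set.
{G, R, S} does not satisfy the backdoor criterion.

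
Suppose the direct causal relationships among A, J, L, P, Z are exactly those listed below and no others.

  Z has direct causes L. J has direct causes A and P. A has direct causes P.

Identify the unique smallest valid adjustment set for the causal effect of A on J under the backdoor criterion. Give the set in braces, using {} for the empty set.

{P}

Variables eligible for adjustment (non-descendants of A, excluding A and J): {L, P, Z}.
Backdoor paths from A to J:
  P1: A <- P -> J
The empty set is not sufficient: P1 (A <- P -> J) has no collider blocking it and no conditioned non-collider, so it is open.
Try {P}:
  P1: blocked at fork node P ∈ conditioning set.
{P} contains no descendant of A and blocks every backdoor path.
No other singleton works — e.g. {L} leaves P1 open — so {P} is the unique smallest valid adjustment set.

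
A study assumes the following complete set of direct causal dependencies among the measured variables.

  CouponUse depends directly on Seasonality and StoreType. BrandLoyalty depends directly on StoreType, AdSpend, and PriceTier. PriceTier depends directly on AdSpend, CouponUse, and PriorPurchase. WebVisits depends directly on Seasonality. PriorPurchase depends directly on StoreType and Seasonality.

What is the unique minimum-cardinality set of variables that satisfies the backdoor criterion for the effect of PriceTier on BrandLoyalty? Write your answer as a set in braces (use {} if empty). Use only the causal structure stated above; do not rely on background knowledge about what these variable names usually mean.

Variables eligible for adjustment (non-descendants of PriceTier, excluding PriceTier and BrandLoyalty): {AdSpend, CouponUse, PriorPurchase, Seasonality, StoreType, WebVisits}.
Backdoor paths from PriceTier to BrandLoyalty:
  P1: PriceTier <- AdSpend -> BrandLoyalty
  P2: PriceTier <- CouponUse <- StoreType -> BrandLoyalty
  P3: PriceTier <- CouponUse <- Seasonality -> PriorPurchase <- StoreType -> BrandLoyalty
  P4: PriceTier <- PriorPurchase <- StoreType -> BrandLoyalty
  P5: PriceTier <- PriorPurchase <- Seasonality -> CouponUse <- StoreType -> BrandLoyalty
The empty set is not sufficient: P1 (PriceTier <- AdSpend -> BrandLoyalty) has no collider blocking it and no conditioned non-collider, so it is open.
Try {AdSpend, StoreType}:
  P1: blocked at fork node AdSpend ∈ conditioning set.
  P2: blocked at fork node StoreType ∈ conditioning set.
  P3: blocked at collider PriorPurchase (neither it nor any descendant is in the conditioning set).
  P4: blocked at fork node StoreType ∈ conditioning set.
  P5: blocked at collider CouponUse (neither it nor any descendant is in the conditioning set).
{AdSpend, StoreType} contains no descendant of PriceTier and blocks every backdoor path.
Every element of {AdSpend, StoreType} is needed (dropping AdSpend leaves P1 open; dropping StoreType leaves P2 open), so no proper subset is valid.
Among all size-2 subsets of the eligible variables, only {AdSpend, StoreType} blocks every backdoor path, so it is the unique smallest valid adjustment set.

{AdSpend, StoreType}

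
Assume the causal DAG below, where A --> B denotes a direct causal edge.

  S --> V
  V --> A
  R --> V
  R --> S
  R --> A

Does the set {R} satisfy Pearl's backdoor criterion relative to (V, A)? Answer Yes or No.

Backdoor paths from V to A (paths whose first edge points into V):
  P1: V <- R -> A
  P2: V <- S <- R -> A
Condition 1 (no descendant of V in the set): holds — descendants of V are {A}; none are in {R}.
Condition 2 (every backdoor path blocked by {R}):
  P1: blocked at fork node R ∈ conditioning set.
  P2: blocked at fork node R ∈ conditioning set.
{R} satisfies the backdoor criterion.

Yes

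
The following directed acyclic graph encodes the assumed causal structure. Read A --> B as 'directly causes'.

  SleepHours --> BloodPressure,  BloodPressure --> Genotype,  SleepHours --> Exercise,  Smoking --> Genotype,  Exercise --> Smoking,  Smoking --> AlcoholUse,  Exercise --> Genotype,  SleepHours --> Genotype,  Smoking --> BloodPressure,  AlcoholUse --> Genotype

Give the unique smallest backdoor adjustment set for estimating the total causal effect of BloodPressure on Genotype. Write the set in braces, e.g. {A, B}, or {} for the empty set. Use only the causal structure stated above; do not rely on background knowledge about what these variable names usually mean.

{SleepHours, Smoking}

Variables eligible for adjustment (non-descendants of BloodPressure, excluding BloodPressure and Genotype): {AlcoholUse, Exercise, SleepHours, Smoking}.
Backdoor paths from BloodPressure to Genotype:
  P1: BloodPressure <- SleepHours -> Exercise -> Smoking -> AlcoholUse -> Genotype
  P2: BloodPressure <- SleepHours -> Exercise -> Smoking -> Genotype
  P3: BloodPressure <- SleepHours -> Exercise -> Genotype
  P4: BloodPressure <- SleepHours -> Genotype
  P5: BloodPressure <- Smoking <- Exercise <- SleepHours -> Genotype
  P6: BloodPressure <- Smoking <- Exercise -> Genotype
  P7: BloodPressure <- Smoking -> AlcoholUse -> Genotype
  P8: BloodPressure <- Smoking -> Genotype
The empty set is not sufficient: P1 (BloodPressure <- SleepHours -> Exercise -> Smoking -> AlcoholUse -> Genotype) has no collider blocking it and no conditioned non-collider, so it is open.
Try {SleepHours, Smoking}:
  P1: blocked at fork node SleepHours ∈ conditioning set.
  P2: blocked at fork node SleepHours ∈ conditioning set.
  P3: blocked at fork node SleepHours ∈ conditioning set.
  P4: blocked at fork node SleepHours ∈ conditioning set.
  P5: blocked at chain node Smoking ∈ conditioning set.
  P6: blocked at chain node Smoking ∈ conditioning set.
  P7: blocked at fork node Smoking ∈ conditioning set.
  P8: blocked at fork node Smoking ∈ conditioning set.
{SleepHours, Smoking} contains no descendant of BloodPressure and blocks every backdoor path.
Every element of {SleepHours, Smoking} is needed (dropping SleepHours leaves P3 open; dropping Smoking leaves P6 open), so no proper subset is valid.
Among all size-2 subsets of the eligible variables, only {SleepHours, Smoking} blocks every backdoor path, so it is the unique smallest valid adjustment set.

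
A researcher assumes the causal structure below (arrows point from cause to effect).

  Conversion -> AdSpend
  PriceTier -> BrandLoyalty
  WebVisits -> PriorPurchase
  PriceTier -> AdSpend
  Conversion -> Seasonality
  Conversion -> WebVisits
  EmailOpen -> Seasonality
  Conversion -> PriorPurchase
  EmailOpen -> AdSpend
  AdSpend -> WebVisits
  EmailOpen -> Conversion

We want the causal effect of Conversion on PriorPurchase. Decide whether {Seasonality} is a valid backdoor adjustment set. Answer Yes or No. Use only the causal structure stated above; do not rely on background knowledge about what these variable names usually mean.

No

Backdoor paths from Conversion to PriorPurchase (paths whose first edge points into Conversion):
  P1: Conversion <- EmailOpen -> AdSpend -> WebVisits -> PriorPurchase
Condition 1 (no descendant of Conversion in the set): FAILS — Seasonality is a descendant of Conversion.
Condition 2 (every backdoor path blocked by {Seasonality}):
  P1: open — no interior node is in the conditioning set.
{Seasonality} does not satisfy the backdoor criterion.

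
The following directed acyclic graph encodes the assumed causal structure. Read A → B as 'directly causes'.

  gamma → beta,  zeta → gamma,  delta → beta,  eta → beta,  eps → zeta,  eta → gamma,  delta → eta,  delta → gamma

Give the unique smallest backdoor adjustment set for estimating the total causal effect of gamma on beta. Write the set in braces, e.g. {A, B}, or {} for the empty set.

Variables eligible for adjustment (non-descendants of gamma, excluding gamma and beta): {delta, eps, eta, zeta}.
Backdoor paths from gamma to beta:
  P1: gamma <- delta -> eta -> beta
  P2: gamma <- delta -> beta
  P3: gamma <- eta <- delta -> beta
  P4: gamma <- eta -> beta
The empty set is not sufficient: P1 (gamma <- delta -> eta -> beta) has no collider blocking it and no conditioned non-collider, so it is open.
Try {delta, eta}:
  P1: blocked at fork node delta ∈ conditioning set.
  P2: blocked at fork node delta ∈ conditioning set.
  P3: blocked at chain node eta ∈ conditioning set.
  P4: blocked at fork node eta ∈ conditioning set.
{delta, eta} contains no descendant of gamma and blocks every backdoor path.
Every element of {delta, eta} is needed (dropping delta leaves P2 open; dropping eta leaves P4 open), so no proper subset is valid.
Among all size-2 subsets of the eligible variables, only {delta, eta} blocks every backdoor path, so it is the unique smallest valid adjustment set.

{delta, eta}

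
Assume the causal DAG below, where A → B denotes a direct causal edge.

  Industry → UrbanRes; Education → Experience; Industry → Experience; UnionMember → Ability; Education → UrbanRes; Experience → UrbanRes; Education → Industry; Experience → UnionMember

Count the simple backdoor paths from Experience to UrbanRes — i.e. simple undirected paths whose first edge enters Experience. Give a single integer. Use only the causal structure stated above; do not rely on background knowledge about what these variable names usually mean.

A backdoor path from Experience to UrbanRes is any simple undirected path whose first edge points into Experience (i.e. leaves Experience via a parent).
Parents of Experience: {Education, Industry}.
Enumerating:
  P1: Experience <- Education -> Industry -> UrbanRes
  P2: Experience <- Education -> UrbanRes
  P3: Experience <- Industry <- Education -> UrbanRes
  P4: Experience <- Industry -> UrbanRes
That exhausts the simple backdoor paths. Count: 4.

4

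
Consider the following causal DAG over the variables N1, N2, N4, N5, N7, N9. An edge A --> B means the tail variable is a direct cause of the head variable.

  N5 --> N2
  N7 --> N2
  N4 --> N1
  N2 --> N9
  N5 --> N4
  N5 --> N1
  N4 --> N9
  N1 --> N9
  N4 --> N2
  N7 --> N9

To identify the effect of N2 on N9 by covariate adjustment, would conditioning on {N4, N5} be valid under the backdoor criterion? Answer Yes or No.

No

Backdoor paths from N2 to N9 (paths whose first edge points into N2):
  P1: N2 <- N5 -> N4 -> N1 -> N9
  P2: N2 <- N5 -> N4 -> N9
  P3: N2 <- N5 -> N1 <- N4 -> N9
  P4: N2 <- N5 -> N1 -> N9
  P5: N2 <- N4 <- N5 -> N1 -> N9
  P6: N2 <- N4 -> N1 -> N9
  P7: N2 <- N4 -> N9
  P8: N2 <- N7 -> N9
Condition 1 (no descendant of N2 in the set): holds — descendants of N2 are {N9}; none are in {N4, N5}.
Condition 2 (every backdoor path blocked by {N4, N5}):
  P1: blocked at fork node N5 ∈ conditioning set.
  P2: blocked at fork node N5 ∈ conditioning set.
  P3: blocked at fork node N5 ∈ conditioning set.
  P4: blocked at fork node N5 ∈ conditioning set.
  P5: blocked at chain node N4 ∈ conditioning set.
  P6: blocked at fork node N4 ∈ conditioning set.
  P7: blocked at fork node N4 ∈ conditioning set.
  P8: open — no interior node is in the conditioning set.
{N4, N5} does not satisfy the backdoor criterion.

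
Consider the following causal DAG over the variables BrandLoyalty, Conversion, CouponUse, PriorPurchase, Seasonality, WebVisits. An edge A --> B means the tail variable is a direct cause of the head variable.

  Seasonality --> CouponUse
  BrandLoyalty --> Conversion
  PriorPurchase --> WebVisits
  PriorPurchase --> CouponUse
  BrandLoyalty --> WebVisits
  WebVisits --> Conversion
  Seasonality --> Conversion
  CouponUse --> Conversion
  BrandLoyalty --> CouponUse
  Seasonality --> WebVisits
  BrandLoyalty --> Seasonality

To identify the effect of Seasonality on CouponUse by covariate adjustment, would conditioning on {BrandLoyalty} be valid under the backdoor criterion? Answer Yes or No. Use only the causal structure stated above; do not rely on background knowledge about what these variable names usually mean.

Yes

Backdoor paths from Seasonality to CouponUse (paths whose first edge points into Seasonality):
  P1: Seasonality <- BrandLoyalty -> CouponUse
  P2: Seasonality <- BrandLoyalty -> WebVisits <- PriorPurchase -> CouponUse
  P3: Seasonality <- BrandLoyalty -> WebVisits -> Conversion <- CouponUse
  P4: Seasonality <- BrandLoyalty -> Conversion <- CouponUse
  P5: Seasonality <- BrandLoyalty -> Conversion <- WebVisits <- PriorPurchase -> CouponUse
Condition 1 (no descendant of Seasonality in the set): holds — descendants of Seasonality are {Conversion, CouponUse, WebVisits}; none are in {BrandLoyalty}.
Condition 2 (every backdoor path blocked by {BrandLoyalty}):
  P1: blocked at fork node BrandLoyalty ∈ conditioning set.
  P2: blocked at fork node BrandLoyalty ∈ conditioning set.
  P3: blocked at fork node BrandLoyalty ∈ conditioning set.
  P4: blocked at fork node BrandLoyalty ∈ conditioning set.
  P5: blocked at fork node BrandLoyalty ∈ conditioning set.
{BrandLoyalty} satisfies the backdoor criterion.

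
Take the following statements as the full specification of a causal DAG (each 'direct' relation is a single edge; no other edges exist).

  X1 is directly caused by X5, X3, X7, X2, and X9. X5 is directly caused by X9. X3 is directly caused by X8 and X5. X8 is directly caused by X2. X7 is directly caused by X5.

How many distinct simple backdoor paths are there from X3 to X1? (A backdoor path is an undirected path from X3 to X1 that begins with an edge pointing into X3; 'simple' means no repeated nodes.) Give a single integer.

A backdoor path from X3 to X1 is any simple undirected path whose first edge points into X3 (i.e. leaves X3 via a parent).
Parents of X3: {X5, X8}.
Enumerating:
  P1: X3 <- X5 <- X9 -> X1
  P2: X3 <- X5 -> X7 -> X1
  P3: X3 <- X5 -> X1
  P4: X3 <- X8 <- X2 -> X1
That exhausts the simple backdoor paths. Count: 4.

4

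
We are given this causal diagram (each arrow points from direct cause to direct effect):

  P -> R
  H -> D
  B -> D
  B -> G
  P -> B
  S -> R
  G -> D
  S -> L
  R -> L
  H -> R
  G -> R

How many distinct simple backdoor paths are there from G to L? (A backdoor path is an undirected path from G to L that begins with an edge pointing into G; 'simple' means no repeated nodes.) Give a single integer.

A backdoor path from G to L is any simple undirected path whose first edge points into G (i.e. leaves G via a parent).
Parents of G: {B}.
Enumerating:
  P1: G <- B <- P -> R <- S -> L
  P2: G <- B <- P -> R -> L
  P3: G <- B -> D <- H -> R <- S -> L
  P4: G <- B -> D <- H -> R -> L
That exhausts the simple backdoor paths. Count: 4.

4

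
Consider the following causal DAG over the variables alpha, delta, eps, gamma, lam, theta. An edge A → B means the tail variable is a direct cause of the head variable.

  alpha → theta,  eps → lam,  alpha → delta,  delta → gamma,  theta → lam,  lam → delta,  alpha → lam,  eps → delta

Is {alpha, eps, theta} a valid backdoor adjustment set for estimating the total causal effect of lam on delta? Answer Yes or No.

Backdoor paths from lam to delta (paths whose first edge points into lam):
  P1: lam <- eps -> delta
  P2: lam <- alpha -> delta
  P3: lam <- theta <- alpha -> delta
Condition 1 (no descendant of lam in the set): holds — descendants of lam are {delta, gamma}; none are in {alpha, eps, theta}.
Condition 2 (every backdoor path blocked by {alpha, eps, theta}):
  P1: blocked at fork node eps ∈ conditioning set.
  P2: blocked at fork node alpha ∈ conditioning set.
  P3: blocked at chain node theta ∈ conditioning set.
{alpha, eps, theta} satisfies the backdoor criterion.

Yes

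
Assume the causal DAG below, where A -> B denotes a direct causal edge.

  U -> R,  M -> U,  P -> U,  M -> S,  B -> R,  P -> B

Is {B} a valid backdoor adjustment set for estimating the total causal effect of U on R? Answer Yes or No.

Yes

Backdoor paths from U to R (paths whose first edge points into U):
  P1: U <- P -> B -> R
Condition 1 (no descendant of U in the set): holds — descendants of U are {R}; none are in {B}.
Condition 2 (every backdoor path blocked by {B}):
  P1: blocked at chain node B ∈ conditioning set.
{B} satisfies the backdoor criterion.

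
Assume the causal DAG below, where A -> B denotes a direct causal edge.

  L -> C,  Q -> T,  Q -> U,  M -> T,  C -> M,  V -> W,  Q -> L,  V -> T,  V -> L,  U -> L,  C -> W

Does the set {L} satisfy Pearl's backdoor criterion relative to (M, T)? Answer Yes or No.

Yes

Backdoor paths from M to T (paths whose first edge points into M):
  P1: M <- C <- L <- Q -> T
  P2: M <- C <- L <- V -> T
  P3: M <- C <- L <- U <- Q -> T
  P4: M <- C -> W <- V -> L <- Q -> T
  P5: M <- C -> W <- V -> L <- U <- Q -> T
  P6: M <- C -> W <- V -> T
Condition 1 (no descendant of M in the set): holds — descendants of M are {T}; none are in {L}.
Condition 2 (every backdoor path blocked by {L}):
  P1: blocked at chain node L ∈ conditioning set.
  P2: blocked at chain node L ∈ conditioning set.
  P3: blocked at chain node L ∈ conditioning set.
  P4: blocked at collider W (neither it nor any descendant is in the conditioning set).
  P5: blocked at collider W (neither it nor any descendant is in the conditioning set).
  P6: blocked at collider W (neither it nor any descendant is in the conditioning set).
{L} satisfies the backdoor criterion.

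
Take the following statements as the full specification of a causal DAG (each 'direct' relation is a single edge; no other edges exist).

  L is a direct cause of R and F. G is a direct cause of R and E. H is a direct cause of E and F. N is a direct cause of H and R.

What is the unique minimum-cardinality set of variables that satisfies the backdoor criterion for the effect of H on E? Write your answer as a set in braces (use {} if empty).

{}

Variables eligible for adjustment (non-descendants of H, excluding H and E): {G, L, N, R}.
Backdoor paths from H to E:
  P1: H <- N -> R <- G -> E
Each backdoor path contains an unconditioned collider, so every path is already blocked with the empty conditioning set:
  P1: blocked at collider R (neither it nor any descendant is in the conditioning set).
The empty set is therefore the unique smallest valid set.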